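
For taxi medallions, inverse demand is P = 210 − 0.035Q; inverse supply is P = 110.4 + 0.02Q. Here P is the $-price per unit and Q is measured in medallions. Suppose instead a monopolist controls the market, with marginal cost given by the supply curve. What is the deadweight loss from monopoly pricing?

Competitive equilibrium: 210 − 0.035Q = 110.4 + 0.02Q → Q* = 1810.90909, P* = 146.61818.
Marginal revenue: MR = 210 − 0.07Q. Set MR = MC: 210 − 0.07Q = 110.4 + 0.02Q → Q_m = 1106.66667.
Price P_m = 210 − 0.035·1106.66667 = 171.26667; MC(Q_m) = 110.4 + 0.02·1106.66667 = 132.53333.
Competitive Q* = 1810.90909, so ΔQ = 704.24242; wedge = 171.26667 − 132.53333 = 38.73334.
Welfare loss = ½ × 704.24242 × 38.73334 = $13638.83.

$13638.83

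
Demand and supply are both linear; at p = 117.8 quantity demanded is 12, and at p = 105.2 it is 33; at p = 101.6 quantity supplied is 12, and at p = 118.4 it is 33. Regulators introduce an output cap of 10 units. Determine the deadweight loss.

Demand slope = (105.2 − 117.8)/(33 − 12) = −0.6, so p = 125 − 0.6q.
Supply slope = (118.4 − 101.6)/(33 − 12) = 0.8, so p = 92 + 0.8q.
Competitive equilibrium: 125 − 0.6q = 92 + 0.8q → q* = 23.5714, p* = 110.8571.
At q = 10: demand price = 125 − 0.6·10 = 119; supply price = 92 + 0.8·10 = 100.
Δq = 23.5714 − 10 = 13.5714; wedge = 119 − 100 = 19.
The triangle = ½ × 13.5714 × 19 = 128.93.

128.93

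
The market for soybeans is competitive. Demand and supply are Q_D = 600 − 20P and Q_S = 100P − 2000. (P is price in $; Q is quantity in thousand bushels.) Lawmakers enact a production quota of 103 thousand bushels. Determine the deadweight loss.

$121.60 thousand

In inverse form: demand P = 30 − 0.05Q, supply P = 20 + 0.01Q.
Competitive equilibrium: 30 − 0.05Q = 20 + 0.01Q → Q* = 166.6667, P* = 21.6667.
At Q = 103: demand price = 30 − 0.05·103 = 24.85; supply price = 20 + 0.01·103 = 21.03.
ΔQ = 166.6667 − 103 = 63.6667; wedge = 24.85 − 21.03 = 3.82.
Deadweight loss = ½ × 63.6667 × 3.82 = $121.60 thousand.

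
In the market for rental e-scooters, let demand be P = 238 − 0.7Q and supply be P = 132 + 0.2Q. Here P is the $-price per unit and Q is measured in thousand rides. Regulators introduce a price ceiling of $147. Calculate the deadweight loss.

$823.47 thousand

Competitive equilibrium: 238 − 0.7Q = 132 + 0.2Q → Q* = 117.7778, P* = 155.5556.
At the ceiling P = 147, quantity supplied = (147 − 132)/0.2 = 75.
Willingness to pay at Q' = 75: 238 − 0.7·75 = 185.5.
ΔQ = 117.7778 − 75 = 42.7778; wedge = 185.5 − 147 = 38.5.
The triangle = ½ × 42.7778 × 38.5 = $823.47 thousand.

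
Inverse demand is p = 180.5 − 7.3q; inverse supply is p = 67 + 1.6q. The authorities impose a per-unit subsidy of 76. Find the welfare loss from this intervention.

324.49

Competitive equilibrium: 180.5 − 7.3q = 67 + 1.6q → q* = 12.7528, p* = 87.4045.
The subsidy lowers effective supply by 76: p = 1.6q − 9.
New quantity: 180.5 − 7.3q = 1.6q − 9 → q' = 21.2921.
Overproduction Δq = 21.2921 − 12.7528 = 8.5393; wedge = subsidy = 76.
Welfare loss = ½ × 8.5393 × 76 = 324.49.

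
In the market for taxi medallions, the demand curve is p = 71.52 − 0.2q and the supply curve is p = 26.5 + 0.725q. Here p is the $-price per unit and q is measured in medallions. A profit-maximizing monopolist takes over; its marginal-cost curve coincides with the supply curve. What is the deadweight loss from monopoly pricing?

Competitive equilibrium: 71.52 − 0.2q = 26.5 + 0.725q → q* = 48.6703, p* = 61.7859.
Marginal revenue: MR = 71.52 − 0.4q. Set MR = MC: 71.52 − 0.4q = 26.5 + 0.725q → q_m = 40.0178.
Price p_m = 71.52 − 0.2·40.0178 = 63.5164; MC(q_m) = 26.5 + 0.725·40.0178 = 55.5129.
Competitive q* = 48.6703, so Δq = 8.6525; wedge = 63.5164 − 55.5129 = 8.0035.
The triangle = ½ × 8.6525 × 8.0035 = $34.63.

$34.63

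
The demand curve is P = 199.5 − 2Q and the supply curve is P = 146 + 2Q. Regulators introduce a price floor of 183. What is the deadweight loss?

Competitive equilibrium: 199.5 − 2Q = 146 + 2Q → Q* = 13.375, P* = 172.75.
At the floor P = 183, quantity demanded = (199.5 − 183)/2 = 8.25.
Sellers' marginal cost at Q' = 8.25: 146 + 2·8.25 = 162.5.
ΔQ = 13.375 − 8.25 = 5.125; wedge = 183 − 162.5 = 20.5.
DWL = ½ × 5.125 × 20.5 = 52.53.

52.53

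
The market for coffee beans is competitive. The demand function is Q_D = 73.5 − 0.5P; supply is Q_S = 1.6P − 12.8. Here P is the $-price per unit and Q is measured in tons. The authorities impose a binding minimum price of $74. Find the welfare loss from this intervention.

$355.27

In inverse form: demand P = 147 − 2Q, supply P = 8 + 0.625Q.
Competitive equilibrium: 147 − 2Q = 8 + 0.625Q → Q* = 52.9524, P* = 41.0952.
At the floor P = 74, quantity demanded = (147 − 74)/2 = 36.5.
Sellers' marginal cost at Q' = 36.5: 8 + 0.625·36.5 = 30.8125.
ΔQ = 52.9524 − 36.5 = 16.4524; wedge = 74 − 30.8125 = 43.1875.
Welfare loss = ½ × 16.4524 × 43.1875 = $355.27.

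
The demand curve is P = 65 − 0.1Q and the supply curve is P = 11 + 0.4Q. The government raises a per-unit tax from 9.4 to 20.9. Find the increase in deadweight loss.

348.45

Competitive equilibrium: 65 − 0.1Q = 11 + 0.4Q → Q* = 108, P* = 54.2.
For a per-unit tax t: ΔQ = t/0.5, so DWL = ½·t·(t/0.5) = t²/1.
At t = 9.4: DWL = 88.36. At t = 20.9: DWL = 436.81.
Increase = 436.81 − 88.36 = 348.45.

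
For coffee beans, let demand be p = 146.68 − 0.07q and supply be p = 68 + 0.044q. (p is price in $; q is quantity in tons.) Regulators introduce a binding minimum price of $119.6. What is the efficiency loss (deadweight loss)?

Competitive equilibrium: 146.68 − 0.07q = 68 + 0.044q → q* = 690.17544, p* = 98.36772.
At the floor p = 119.6, quantity demanded = (146.68 − 119.6)/0.07 = 386.85714.
Sellers' marginal cost at q' = 386.85714: 68 + 0.044·386.85714 = 85.02171.
Δq = 690.17544 − 386.85714 = 303.3183; wedge = 119.6 − 85.02171 = 34.57829.
DWL = ½ × 303.3183 × 34.57829 = $5244.11.

$5244.11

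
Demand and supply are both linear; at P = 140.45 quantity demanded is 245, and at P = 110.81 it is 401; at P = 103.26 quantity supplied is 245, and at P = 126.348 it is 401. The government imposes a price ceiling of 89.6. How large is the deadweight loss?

Demand slope = (110.81 − 140.45)/(401 − 245) = −0.19, so P = 187 − 0.19Q.
Supply slope = (126.348 − 103.26)/(401 − 245) = 0.148, so P = 67 + 0.148Q.
Competitive equilibrium: 187 − 0.19Q = 67 + 0.148Q → Q* = 355.0296, P* = 119.5444.
At the ceiling P = 89.6, quantity supplied = (89.6 − 67)/0.148 = 152.7027.
Willingness to pay at Q' = 152.7027: 187 − 0.19·152.7027 = 157.9865.
ΔQ = 355.0296 − 152.7027 = 202.3269; wedge = 157.9865 − 89.6 = 68.3865.
Welfare loss = ½ × 202.3269 × 68.3865 = 6918.21.

6918.21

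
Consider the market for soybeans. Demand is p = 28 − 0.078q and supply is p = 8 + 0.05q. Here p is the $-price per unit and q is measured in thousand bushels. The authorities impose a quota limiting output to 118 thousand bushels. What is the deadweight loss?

Competitive equilibrium: 28 − 0.078q = 8 + 0.05q → q* = 156.25, p* = 15.8125.
At q = 118: demand price = 28 − 0.078·118 = 18.796; supply price = 8 + 0.05·118 = 13.9.
Δq = 156.25 − 118 = 38.25; wedge = 18.796 − 13.9 = 4.896.
The triangle = ½ × 38.25 × 4.896 = $93.636 thousand.

$93.636 thousand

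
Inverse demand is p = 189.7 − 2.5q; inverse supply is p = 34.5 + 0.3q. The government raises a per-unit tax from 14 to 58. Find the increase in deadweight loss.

Competitive equilibrium: 189.7 − 2.5q = 34.5 + 0.3q → q* = 55.4286, p* = 51.1286.
For a per-unit tax t: Δq = t/2.8, so DWL = ½·t·(t/2.8) = t²/5.6.
At t = 14: DWL = 35. At t = 58: DWL = 600.714.
Increase = 600.714 − 35 = 565.71.

565.71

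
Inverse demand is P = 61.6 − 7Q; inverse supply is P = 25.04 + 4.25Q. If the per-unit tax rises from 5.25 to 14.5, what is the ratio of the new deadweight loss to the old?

7.628

Competitive equilibrium: 61.6 − 7Q = 25.04 + 4.25Q → Q* = 3.2498, P* = 38.8516.
For a per-unit tax t: ΔQ = t/11.25, so DWL = ½·t·(t/11.25) = t²/22.5.
At t = 5.25: DWL = 1.225. At t = 14.5: DWL = 9.344.
Ratio = (14.5/5.25)² = 7.628.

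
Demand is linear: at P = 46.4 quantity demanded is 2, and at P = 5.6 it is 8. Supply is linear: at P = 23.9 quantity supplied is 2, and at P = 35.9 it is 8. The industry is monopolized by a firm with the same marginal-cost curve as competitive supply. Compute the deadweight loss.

Demand slope = (5.6 − 46.4)/(8 − 2) = −6.8, so P = 60 − 6.8Q.
Supply slope = (35.9 − 23.9)/(8 − 2) = 2, so P = 19.9 + 2Q.
Competitive equilibrium: 60 − 6.8Q = 19.9 + 2Q → Q* = 4.5568, P* = 29.0136.
Marginal revenue: MR = 60 − 13.6Q. Set MR = MC: 60 − 13.6Q = 19.9 + 2Q → Q_m = 2.5705.
Price P_m = 60 − 6.8·2.5705 = 42.5206; MC(Q_m) = 19.9 + 2·2.5705 = 25.041.
Competitive Q* = 4.5568, so ΔQ = 1.9863; wedge = 42.5206 − 25.041 = 17.4796.
Deadweight loss = ½ × 1.9863 × 17.4796 = 17.36.

17.36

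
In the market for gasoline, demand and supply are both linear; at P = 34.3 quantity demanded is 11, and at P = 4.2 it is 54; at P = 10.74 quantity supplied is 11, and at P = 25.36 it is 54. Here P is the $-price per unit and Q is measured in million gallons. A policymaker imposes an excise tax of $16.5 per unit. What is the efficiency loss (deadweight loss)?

$130.89 million

Demand slope = (4.2 − 34.3)/(54 − 11) = −0.7, so P = 42 − 0.7Q.
Supply slope = (25.36 − 10.74)/(54 − 11) = 0.34, so P = 7 + 0.34Q.
Competitive equilibrium: 42 − 0.7Q = 7 + 0.34Q → Q* = 33.6538, P* = 18.4423.
With the tax, the buyer price exceeds the seller price by 16.5: (42 − 0.7Q) − (7 + 0.34Q) = 16.5 → Q' = 17.7885.
ΔQ = 33.6538 − 17.7885 = 15.8653; the wedge equals the tax, 16.5.
Deadweight loss = ½ × 15.8653 × 16.5 = $130.89 million.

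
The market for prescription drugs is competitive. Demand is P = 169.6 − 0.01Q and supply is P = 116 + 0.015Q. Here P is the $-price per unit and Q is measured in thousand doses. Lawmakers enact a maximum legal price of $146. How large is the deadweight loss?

$259.20 thousand

Competitive equilibrium: 169.6 − 0.01Q = 116 + 0.015Q → Q* = 2144, P* = 148.16.
At the ceiling P = 146, quantity supplied = (146 − 116)/0.015 = 2000.
Willingness to pay at Q' = 2000: 169.6 − 0.01·2000 = 149.6.
ΔQ = 2144 − 2000 = 144; wedge = 149.6 − 146 = 3.6.
Deadweight loss = ½ × 144 × 3.6 = $259.20 thousand.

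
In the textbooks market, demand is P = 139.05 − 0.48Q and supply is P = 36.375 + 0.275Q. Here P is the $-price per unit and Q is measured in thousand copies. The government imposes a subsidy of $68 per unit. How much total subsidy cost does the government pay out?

Competitive equilibrium: 139.05 − 0.48Q = 36.375 + 0.275Q → Q* = 135.9934, P* = 73.7732.
The subsidy lowers effective supply by 68: P = 0.275Q − 31.625.
New quantity: 139.05 − 0.48Q = 0.275Q − 31.625 → Q' = 226.0596.
Total subsidy cost = 68 × 226.0596 = $15372.05 thousand.

$15372.05 thousand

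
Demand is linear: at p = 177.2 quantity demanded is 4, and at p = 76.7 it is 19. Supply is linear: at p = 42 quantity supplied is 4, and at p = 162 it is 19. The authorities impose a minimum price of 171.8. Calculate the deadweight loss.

517.54

Demand slope = (76.7 − 177.2)/(19 − 4) = −6.7, so p = 204 − 6.7q.
Supply slope = (162 − 42)/(19 − 4) = 8, so p = 10 + 8q.
Competitive equilibrium: 204 − 6.7q = 10 + 8q → q* = 13.1973, p* = 115.5782.
At the floor p = 171.8, quantity demanded = (204 − 171.8)/6.7 = 4.806.
Sellers' marginal cost at q' = 4.806: 10 + 8·4.806 = 48.448.
Δq = 13.1973 − 4.806 = 8.3913; wedge = 171.8 − 48.448 = 123.352.
Deadweight loss = ½ × 8.3913 × 123.352 = 517.54.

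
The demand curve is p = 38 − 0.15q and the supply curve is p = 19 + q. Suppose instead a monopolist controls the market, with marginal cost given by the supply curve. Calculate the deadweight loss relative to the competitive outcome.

2.09

Competitive equilibrium: 38 − 0.15q = 19 + q → q* = 16.5217, p* = 35.5217.
Marginal revenue: MR = 38 − 0.3q. Set MR = MC: 38 − 0.3q = 19 + q → q_m = 14.6154.
Price p_m = 38 − 0.15·14.6154 = 35.8077; MC(q_m) = 19 + 1·14.6154 = 33.6154.
Competitive q* = 16.5217, so Δq = 1.9063; wedge = 35.8077 − 33.6154 = 2.1923.
DWL = ½ × 1.9063 × 2.1923 = 2.09.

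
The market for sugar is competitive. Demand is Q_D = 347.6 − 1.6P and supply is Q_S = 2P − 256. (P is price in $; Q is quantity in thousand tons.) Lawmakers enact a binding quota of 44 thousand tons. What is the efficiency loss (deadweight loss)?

$702.25 thousand

In inverse form: demand P = 217.25 − 0.625Q, supply P = 128 + 0.5Q.
Competitive equilibrium: 217.25 − 0.625Q = 128 + 0.5Q → Q* = 79.3333, P* = 167.6667.
At Q = 44: demand price = 217.25 − 0.625·44 = 189.75; supply price = 128 + 0.5·44 = 150.
ΔQ = 79.3333 − 44 = 35.3333; wedge = 189.75 − 150 = 39.75.
DWL = ½ × 35.3333 × 39.75 = $702.25 thousand.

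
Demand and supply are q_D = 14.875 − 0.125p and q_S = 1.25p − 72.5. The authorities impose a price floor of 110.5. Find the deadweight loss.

In inverse form: demand p = 119 − 8q, supply p = 58 + 0.8q.
Competitive equilibrium: 119 − 8q = 58 + 0.8q → q* = 6.93182, p* = 63.54545.
At the floor p = 110.5, quantity demanded = (119 − 110.5)/8 = 1.0625.
Sellers' marginal cost at q' = 1.0625: 58 + 0.8·1.0625 = 58.85.
Δq = 6.93182 − 1.0625 = 5.86932; wedge = 110.5 − 58.85 = 51.65.
Deadweight loss = ½ × 5.86932 × 51.65 = 151.58.

151.58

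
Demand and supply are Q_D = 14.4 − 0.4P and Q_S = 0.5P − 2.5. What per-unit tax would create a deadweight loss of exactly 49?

21

In inverse form: demand P = 36 − 2.5Q, supply P = 5 + 2Q.
Competitive equilibrium: 36 − 2.5Q = 5 + 2Q → Q* = 6.8889, P* = 18.7778.
A tax t gives ΔQ = t/4.5 and wedge t, so DWL = t²/9.
t²/9 = 49 → t² = 441 → t = 21.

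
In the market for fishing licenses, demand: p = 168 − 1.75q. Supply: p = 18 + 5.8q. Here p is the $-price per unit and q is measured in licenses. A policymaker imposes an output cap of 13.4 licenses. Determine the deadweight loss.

Competitive equilibrium: 168 − 1.75q = 18 + 5.8q → q* = 19.86755, p* = 133.23179.
At q = 13.4: demand price = 168 − 1.75·13.4 = 144.55; supply price = 18 + 5.8·13.4 = 95.72.
Δq = 19.86755 − 13.4 = 6.46755; wedge = 144.55 − 95.72 = 48.83.
The triangle = ½ × 6.46755 × 48.83 = $157.91.

$157.91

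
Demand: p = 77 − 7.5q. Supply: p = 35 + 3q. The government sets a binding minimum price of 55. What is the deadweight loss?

5.97

Competitive equilibrium: 77 − 7.5q = 35 + 3q → q* = 4, p* = 47.
At the floor p = 55, quantity demanded = (77 − 55)/7.5 = 2.9333.
Sellers' marginal cost at q' = 2.9333: 35 + 3·2.9333 = 43.7999.
Δq = 4 − 2.9333 = 1.0667; wedge = 55 − 43.7999 = 11.2001.
Welfare loss = ½ × 1.0667 × 11.2001 = 5.97.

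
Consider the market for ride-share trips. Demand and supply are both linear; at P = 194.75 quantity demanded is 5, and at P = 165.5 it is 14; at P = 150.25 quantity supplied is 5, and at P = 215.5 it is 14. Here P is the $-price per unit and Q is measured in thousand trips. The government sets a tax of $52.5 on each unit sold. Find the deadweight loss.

Demand slope = (165.5 − 194.75)/(14 − 5) = −3.25, so P = 211 − 3.25Q.
Supply slope = (215.5 − 150.25)/(14 − 5) = 7.25, so P = 114 + 7.25Q.
Competitive equilibrium: 211 − 3.25Q = 114 + 7.25Q → Q* = 9.2381, P* = 180.9762.
With the tax, the buyer price exceeds the seller price by 52.5: (211 − 3.25Q) − (114 + 7.25Q) = 52.5 → Q' = 4.2381.
ΔQ = 9.2381 − 4.2381 = 5; the wedge equals the tax, 52.5.
DWL = ½ × 5 × 52.5 = $131.25 thousand.

$131.25 thousand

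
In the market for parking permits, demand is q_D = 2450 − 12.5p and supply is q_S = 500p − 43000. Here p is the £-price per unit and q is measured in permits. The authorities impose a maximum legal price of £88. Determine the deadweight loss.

£4780.49

In inverse form: demand p = 196 − 0.08q, supply p = 86 + 0.002q.
Competitive equilibrium: 196 − 0.08q = 86 + 0.002q → q* = 1341.4634, p* = 88.6829.
At the ceiling p = 88, quantity supplied = (88 − 86)/0.002 = 1000.
Willingness to pay at q' = 1000: 196 − 0.08·1000 = 116.
Δq = 1341.4634 − 1000 = 341.4634; wedge = 116 − 88 = 28.
The triangle = ½ × 341.4634 × 28 = £4780.49.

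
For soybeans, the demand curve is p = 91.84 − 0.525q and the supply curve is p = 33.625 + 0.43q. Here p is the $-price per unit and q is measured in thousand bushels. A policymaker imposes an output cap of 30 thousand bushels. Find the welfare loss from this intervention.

$457.64 thousand

Competitive equilibrium: 91.84 − 0.525q = 33.625 + 0.43q → q* = 60.9581, p* = 59.837.
At q = 30: demand price = 91.84 − 0.525·30 = 76.09; supply price = 33.625 + 0.43·30 = 46.525.
Δq = 60.9581 − 30 = 30.9581; wedge = 76.09 − 46.525 = 29.565.
Welfare loss = ½ × 30.9581 × 29.565 = $457.64 thousand.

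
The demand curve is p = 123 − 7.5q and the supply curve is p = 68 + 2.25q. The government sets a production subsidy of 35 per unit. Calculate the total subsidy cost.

Competitive equilibrium: 123 − 7.5q = 68 + 2.25q → q* = 5.641, p* = 80.6923.
The subsidy lowers effective supply by 35: p = 33 + 2.25q.
New quantity: 123 − 7.5q = 33 + 2.25q → q' = 9.2308.
Total subsidy cost = 35 × 9.2308 = 323.08.

323.08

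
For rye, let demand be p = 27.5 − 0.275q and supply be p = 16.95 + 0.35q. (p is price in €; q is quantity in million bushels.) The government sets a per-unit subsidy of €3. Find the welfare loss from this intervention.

€7.20 million

Competitive equilibrium: 27.5 − 0.275q = 16.95 + 0.35q → q* = 16.88, p* = 22.858.
The subsidy lowers effective supply by 3: p = 13.95 + 0.35q.
New quantity: 27.5 − 0.275q = 13.95 + 0.35q → q' = 21.68.
Overproduction Δq = 21.68 − 16.88 = 4.8; wedge = subsidy = 3.
Deadweight loss = ½ × 4.8 × 3 = €7.20 million.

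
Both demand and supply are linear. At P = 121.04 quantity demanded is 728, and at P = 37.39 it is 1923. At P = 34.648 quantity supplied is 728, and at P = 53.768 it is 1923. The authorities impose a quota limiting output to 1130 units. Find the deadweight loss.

Demand slope = (37.39 − 121.04)/(1923 − 728) = −0.07, so P = 172 − 0.07Q.
Supply slope = (53.768 − 34.648)/(1923 − 728) = 0.016, so P = 23 + 0.016Q.
Competitive equilibrium: 172 − 0.07Q = 23 + 0.016Q → Q* = 1732.5581, P* = 50.7209.
At Q = 1130: demand price = 172 − 0.07·1130 = 92.9; supply price = 23 + 0.016·1130 = 41.08.
ΔQ = 1732.5581 − 1130 = 602.5581; wedge = 92.9 − 41.08 = 51.82.
The triangle = ½ × 602.5581 × 51.82 = 15612.28.

15612.28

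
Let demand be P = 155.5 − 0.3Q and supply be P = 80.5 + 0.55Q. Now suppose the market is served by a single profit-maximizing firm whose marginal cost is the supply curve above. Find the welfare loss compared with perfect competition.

225.18

Competitive equilibrium: 155.5 − 0.3Q = 80.5 + 0.55Q → Q* = 88.23529, P* = 129.02941.
Marginal revenue: MR = 155.5 − 0.6Q. Set MR = MC: 155.5 − 0.6Q = 80.5 + 0.55Q → Q_m = 65.21739.
Price P_m = 155.5 − 0.3·65.21739 = 135.93478; MC(Q_m) = 80.5 + 0.55·65.21739 = 116.36956.
Competitive Q* = 88.23529, so ΔQ = 23.0179; wedge = 135.93478 − 116.36956 = 19.56522.
Welfare loss = ½ × 23.0179 × 19.56522 = 225.18.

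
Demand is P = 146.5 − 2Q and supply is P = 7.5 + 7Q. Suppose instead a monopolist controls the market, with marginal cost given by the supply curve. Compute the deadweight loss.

Competitive equilibrium: 146.5 − 2Q = 7.5 + 7Q → Q* = 15.4444, P* = 115.6111.
Marginal revenue: MR = 146.5 − 4Q. Set MR = MC: 146.5 − 4Q = 7.5 + 7Q → Q_m = 12.6364.
Price P_m = 146.5 − 2·12.6364 = 121.2272; MC(Q_m) = 7.5 + 7·12.6364 = 95.9548.
Competitive Q* = 15.4444, so ΔQ = 2.808; wedge = 121.2272 − 95.9548 = 25.2724.
Welfare loss = ½ × 2.808 × 25.2724 = 35.48.

35.48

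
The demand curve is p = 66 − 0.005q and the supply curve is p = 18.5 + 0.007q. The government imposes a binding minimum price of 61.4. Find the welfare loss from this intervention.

Competitive equilibrium: 66 − 0.005q = 18.5 + 0.007q → q* = 3958.3333, p* = 46.2083.
At the floor p = 61.4, quantity demanded = (66 − 61.4)/0.005 = 920.
Sellers' marginal cost at q' = 920: 18.5 + 0.007·920 = 24.94.
Δq = 3958.3333 − 920 = 3038.3333; wedge = 61.4 − 24.94 = 36.46.
Deadweight loss = ½ × 3038.3333 × 36.46 = 55388.82.

55388.82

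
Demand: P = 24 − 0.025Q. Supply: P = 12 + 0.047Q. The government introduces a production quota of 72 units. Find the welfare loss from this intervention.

322.624

Competitive equilibrium: 24 − 0.025Q = 12 + 0.047Q → Q* = 166.6667, P* = 19.8333.
At Q = 72: demand price = 24 − 0.025·72 = 22.2; supply price = 12 + 0.047·72 = 15.384.
ΔQ = 166.6667 − 72 = 94.6667; wedge = 22.2 − 15.384 = 6.816.
The triangle = ½ × 94.6667 × 6.816 = 322.624.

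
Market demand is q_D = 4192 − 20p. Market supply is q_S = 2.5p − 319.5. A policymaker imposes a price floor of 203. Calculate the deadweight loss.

557.51

In inverse form: demand p = 209.6 − 0.05q, supply p = 127.8 + 0.4q.
Competitive equilibrium: 209.6 − 0.05q = 127.8 + 0.4q → q* = 181.7778, p* = 200.5111.
At the floor p = 203, quantity demanded = (209.6 − 203)/0.05 = 132.
Sellers' marginal cost at q' = 132: 127.8 + 0.4·132 = 180.6.
Δq = 181.7778 − 132 = 49.7778; wedge = 203 − 180.6 = 22.4.
DWL = ½ × 49.7778 × 22.4 = 557.51.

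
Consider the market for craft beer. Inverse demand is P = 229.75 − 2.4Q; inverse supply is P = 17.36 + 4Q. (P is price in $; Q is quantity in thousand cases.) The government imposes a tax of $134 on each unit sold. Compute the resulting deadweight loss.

Competitive equilibrium: 229.75 − 2.4Q = 17.36 + 4Q → Q* = 33.1859, P* = 150.1038.
With the tax, the buyer price exceeds the seller price by 134: (229.75 − 2.4Q) − (17.36 + 4Q) = 134 → Q' = 12.2484.
ΔQ = 33.1859 − 12.2484 = 20.9375; the wedge equals the tax, 134.
DWL = ½ × 20.9375 × 134 = $1402.81 thousand.

$1402.81 thousand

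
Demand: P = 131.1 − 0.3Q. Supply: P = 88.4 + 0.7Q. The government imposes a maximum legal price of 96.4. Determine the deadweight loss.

488.95

Competitive equilibrium: 131.1 − 0.3Q = 88.4 + 0.7Q → Q* = 42.7, P* = 118.29.
At the ceiling P = 96.4, quantity supplied = (96.4 − 88.4)/0.7 = 11.4286.
Willingness to pay at Q' = 11.4286: 131.1 − 0.3·11.4286 = 127.6714.
ΔQ = 42.7 − 11.4286 = 31.2714; wedge = 127.6714 − 96.4 = 31.2714.
DWL = ½ × 31.2714 × 31.2714 = 488.95.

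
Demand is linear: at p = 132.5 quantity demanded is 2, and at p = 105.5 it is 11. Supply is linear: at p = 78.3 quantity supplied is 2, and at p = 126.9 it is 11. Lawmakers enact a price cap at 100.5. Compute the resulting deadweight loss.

23.02

Demand slope = (105.5 − 132.5)/(11 − 2) = −3, so p = 138.5 − 3q.
Supply slope = (126.9 − 78.3)/(11 − 2) = 5.4, so p = 67.5 + 5.4q.
Competitive equilibrium: 138.5 − 3q = 67.5 + 5.4q → q* = 8.4524, p* = 113.1429.
At the ceiling p = 100.5, quantity supplied = (100.5 − 67.5)/5.4 = 6.1111.
Willingness to pay at q' = 6.1111: 138.5 − 3·6.1111 = 120.1667.
Δq = 8.4524 − 6.1111 = 2.3413; wedge = 120.1667 − 100.5 = 19.6667.
Welfare loss = ½ × 2.3413 × 19.6667 = 23.02.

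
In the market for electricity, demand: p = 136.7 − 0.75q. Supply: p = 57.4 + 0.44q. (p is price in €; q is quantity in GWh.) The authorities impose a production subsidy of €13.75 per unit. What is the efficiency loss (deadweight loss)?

Competitive equilibrium: 136.7 − 0.75q = 57.4 + 0.44q → q* = 66.6387, p* = 86.721.
The subsidy lowers effective supply by 13.75: p = 43.65 + 0.44q.
New quantity: 136.7 − 0.75q = 43.65 + 0.44q → q' = 78.1933.
Overproduction Δq = 78.1933 − 66.6387 = 11.5546; wedge = subsidy = 13.75.
DWL = ½ × 11.5546 × 13.75 = €79.44.

€79.44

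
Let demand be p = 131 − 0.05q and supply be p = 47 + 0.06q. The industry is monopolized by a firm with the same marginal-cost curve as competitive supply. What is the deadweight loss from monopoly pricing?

3132.10

Competitive equilibrium: 131 − 0.05q = 47 + 0.06q → q* = 763.6364, p* = 92.8182.
Marginal revenue: MR = 131 − 0.1q. Set MR = MC: 131 − 0.1q = 47 + 0.06q → q_m = 525.
Price p_m = 131 − 0.05·525 = 104.75; MC(q_m) = 47 + 0.06·525 = 78.5.
Competitive q* = 763.6364, so Δq = 238.6364; wedge = 104.75 − 78.5 = 26.25.
Deadweight loss = ½ × 238.6364 × 26.25 = 3132.10.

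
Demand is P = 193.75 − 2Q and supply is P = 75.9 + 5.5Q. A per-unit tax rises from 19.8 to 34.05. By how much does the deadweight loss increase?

Competitive equilibrium: 193.75 − 2Q = 75.9 + 5.5Q → Q* = 15.7133, P* = 162.3233.
For a per-unit tax t: ΔQ = t/7.5, so DWL = ½·t·(t/7.5) = t²/15.
At t = 19.8: DWL = 26.136. At t = 34.05: DWL = 77.294.
Increase = 77.294 − 26.136 = 51.16.

51.16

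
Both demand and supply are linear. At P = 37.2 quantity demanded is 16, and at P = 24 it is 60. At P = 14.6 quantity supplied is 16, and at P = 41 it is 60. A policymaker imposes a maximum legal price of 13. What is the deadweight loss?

347.22

Demand slope = (24 − 37.2)/(60 − 16) = −0.3, so P = 42 − 0.3Q.
Supply slope = (41 − 14.6)/(60 − 16) = 0.6, so P = 5 + 0.6Q.
Competitive equilibrium: 42 − 0.3Q = 5 + 0.6Q → Q* = 41.1111, P* = 29.6667.
At the ceiling P = 13, quantity supplied = (13 − 5)/0.6 = 13.3333.
Willingness to pay at Q' = 13.3333: 42 − 0.3·13.3333 = 38.
ΔQ = 41.1111 − 13.3333 = 27.7778; wedge = 38 − 13 = 25.
Deadweight loss = ½ × 27.7778 × 25 = 347.22.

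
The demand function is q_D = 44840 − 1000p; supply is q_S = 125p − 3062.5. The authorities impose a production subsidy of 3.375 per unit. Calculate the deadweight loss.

In inverse form: demand p = 44.84 − 0.001q, supply p = 24.5 + 0.008q.
Competitive equilibrium: 44.84 − 0.001q = 24.5 + 0.008q → q* = 2260, p* = 42.58.
The subsidy lowers effective supply by 3.375: p = 21.125 + 0.008q.
New quantity: 44.84 − 0.001q = 21.125 + 0.008q → q' = 2635.
Overproduction Δq = 2635 − 2260 = 375; wedge = subsidy = 3.375.
Welfare loss = ½ × 375 × 3.375 = 632.81.

632.81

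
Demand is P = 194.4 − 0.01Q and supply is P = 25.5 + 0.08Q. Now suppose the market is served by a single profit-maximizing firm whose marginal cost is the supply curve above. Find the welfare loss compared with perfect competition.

Competitive equilibrium: 194.4 − 0.01Q = 25.5 + 0.08Q → Q* = 1876.6667, P* = 175.6333.
Marginal revenue: MR = 194.4 − 0.02Q. Set MR = MC: 194.4 − 0.02Q = 25.5 + 0.08Q → Q_m = 1689.
Price P_m = 194.4 − 0.01·1689 = 177.51; MC(Q_m) = 25.5 + 0.08·1689 = 160.62.
Competitive Q* = 1876.6667, so ΔQ = 187.6667; wedge = 177.51 − 160.62 = 16.89.
The triangle = ½ × 187.6667 × 16.89 = 1584.845.

1584.845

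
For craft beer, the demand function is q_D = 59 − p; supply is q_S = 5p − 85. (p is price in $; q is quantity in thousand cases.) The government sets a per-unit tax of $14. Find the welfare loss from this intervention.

In inverse form: demand p = 59 − q, supply p = 17 + 0.2q.
Competitive equilibrium: 59 − q = 17 + 0.2q → q* = 35, p* = 24.
With the tax, the buyer price exceeds the seller price by 14: (59 − q) − (17 + 0.2q) = 14 → q' = 23.3333.
Δq = 35 − 23.3333 = 11.6667; the wedge equals the tax, 14.
Deadweight loss = ½ × 11.6667 × 14 = $81.67 thousand.

$81.67 thousand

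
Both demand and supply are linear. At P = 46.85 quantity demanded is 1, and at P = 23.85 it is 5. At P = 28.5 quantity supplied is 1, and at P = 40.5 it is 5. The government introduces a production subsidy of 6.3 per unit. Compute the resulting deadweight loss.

2.268

Demand slope = (23.85 − 46.85)/(5 − 1) = −5.75, so P = 52.6 − 5.75Q.
Supply slope = (40.5 − 28.5)/(5 − 1) = 3, so P = 25.5 + 3Q.
Competitive equilibrium: 52.6 − 5.75Q = 25.5 + 3Q → Q* = 3.0971, P* = 34.7914.
The subsidy lowers effective supply by 6.3: P = 19.2 + 3Q.
New quantity: 52.6 − 5.75Q = 19.2 + 3Q → Q' = 3.8171.
Overproduction ΔQ = 3.8171 − 3.0971 = 0.72; wedge = subsidy = 6.3.
DWL = ½ × 0.72 × 6.3 = 2.268.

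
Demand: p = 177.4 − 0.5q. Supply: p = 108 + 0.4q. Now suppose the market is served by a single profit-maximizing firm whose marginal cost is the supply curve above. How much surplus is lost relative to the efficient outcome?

Competitive equilibrium: 177.4 − 0.5q = 108 + 0.4q → q* = 77.1111, p* = 138.8444.
Marginal revenue: MR = 177.4 − q. Set MR = MC: 177.4 − q = 108 + 0.4q → q_m = 49.5714.
Price p_m = 177.4 − 0.5·49.5714 = 152.6143; MC(q_m) = 108 + 0.4·49.5714 = 127.8286.
Competitive q* = 77.1111, so Δq = 27.5397; wedge = 152.6143 − 127.8286 = 24.7857.
Welfare loss = ½ × 27.5397 × 24.7857 = 341.30.

341.30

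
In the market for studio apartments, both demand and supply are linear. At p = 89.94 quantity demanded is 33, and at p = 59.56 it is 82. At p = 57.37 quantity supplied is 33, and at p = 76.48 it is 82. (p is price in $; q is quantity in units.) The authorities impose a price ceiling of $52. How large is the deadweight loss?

Demand slope = (59.56 − 89.94)/(82 − 33) = −0.62, so p = 110.4 − 0.62q.
Supply slope = (76.48 − 57.37)/(82 − 33) = 0.39, so p = 44.5 + 0.39q.
Competitive equilibrium: 110.4 − 0.62q = 44.5 + 0.39q → q* = 65.2475, p* = 69.9465.
At the ceiling p = 52, quantity supplied = (52 − 44.5)/0.39 = 19.2308.
Willingness to pay at q' = 19.2308: 110.4 − 0.62·19.2308 = 98.4769.
Δq = 65.2475 − 19.2308 = 46.0167; wedge = 98.4769 − 52 = 46.4769.
Welfare loss = ½ × 46.0167 × 46.4769 = $1069.36.

$1069.36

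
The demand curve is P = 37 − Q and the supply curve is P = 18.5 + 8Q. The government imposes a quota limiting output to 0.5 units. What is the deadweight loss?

10.89

Competitive equilibrium: 37 − Q = 18.5 + 8Q → Q* = 2.0556, P* = 34.9444.
At Q = 0.5: demand price = 37 − 1·0.5 = 36.5; supply price = 18.5 + 8·0.5 = 22.5.
ΔQ = 2.0556 − 0.5 = 1.5556; wedge = 36.5 − 22.5 = 14.
Deadweight loss = ½ × 1.5556 × 14 = 10.89.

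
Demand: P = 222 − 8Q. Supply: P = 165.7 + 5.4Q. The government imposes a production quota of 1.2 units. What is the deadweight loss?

Competitive equilibrium: 222 − 8Q = 165.7 + 5.4Q → Q* = 4.2015, P* = 188.3881.
At Q = 1.2: demand price = 222 − 8·1.2 = 212.4; supply price = 165.7 + 5.4·1.2 = 172.18.
ΔQ = 4.2015 − 1.2 = 3.0015; wedge = 212.4 − 172.18 = 40.22.
DWL = ½ × 3.0015 × 40.22 = 60.36.

60.36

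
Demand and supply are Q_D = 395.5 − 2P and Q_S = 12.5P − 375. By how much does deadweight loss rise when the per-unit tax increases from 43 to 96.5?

6433.84

In inverse form: demand P = 197.75 − 0.5Q, supply P = 30 + 0.08Q.
Competitive equilibrium: 197.75 − 0.5Q = 30 + 0.08Q → Q* = 289.2241, P* = 53.1379.
For a per-unit tax t: ΔQ = t/0.58, so DWL = ½·t·(t/0.58) = t²/1.16.
At t = 43: DWL = 1593.966. At t = 96.5: DWL = 8027.802.
Increase = 8027.802 − 1593.966 = 6433.84.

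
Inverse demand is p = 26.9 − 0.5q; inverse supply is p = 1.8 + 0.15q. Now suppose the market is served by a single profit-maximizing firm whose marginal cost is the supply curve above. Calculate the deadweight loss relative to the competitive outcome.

Competitive equilibrium: 26.9 − 0.5q = 1.8 + 0.15q → q* = 38.6154, p* = 7.5923.
Marginal revenue: MR = 26.9 − q. Set MR = MC: 26.9 − q = 1.8 + 0.15q → q_m = 21.8261.
Price p_m = 26.9 − 0.5·21.8261 = 15.987; MC(q_m) = 1.8 + 0.15·21.8261 = 5.0739.
Competitive q* = 38.6154, so Δq = 16.7893; wedge = 15.987 − 5.0739 = 10.9131.
DWL = ½ × 16.7893 × 10.9131 = 91.61.

91.61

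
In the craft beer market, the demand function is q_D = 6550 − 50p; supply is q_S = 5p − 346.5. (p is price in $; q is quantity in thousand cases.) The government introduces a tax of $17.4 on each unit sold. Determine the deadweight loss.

In inverse form: demand p = 131 − 0.02q, supply p = 69.3 + 0.2q.
Competitive equilibrium: 131 − 0.02q = 69.3 + 0.2q → q* = 280.4545, p* = 125.3909.
With the tax, the buyer price exceeds the seller price by 17.4: (131 − 0.02q) − (69.3 + 0.2q) = 17.4 → q' = 201.3636.
Δq = 280.4545 − 201.3636 = 79.0909; the wedge equals the tax, 17.4.
Deadweight loss = ½ × 79.0909 × 17.4 = $688.09 thousand.

$688.09 thousand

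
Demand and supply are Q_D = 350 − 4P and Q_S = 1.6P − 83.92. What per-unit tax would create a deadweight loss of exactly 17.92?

In inverse form: demand P = 87.5 − 0.25Q, supply P = 52.45 + 0.625Q.
Competitive equilibrium: 87.5 − 0.25Q = 52.45 + 0.625Q → Q* = 40.0571, P* = 77.4857.
A tax t gives ΔQ = t/0.875 and wedge t, so DWL = t²/1.75.
t²/1.75 = 17.92 → t² = 31.36 → t = 5.6.

5.6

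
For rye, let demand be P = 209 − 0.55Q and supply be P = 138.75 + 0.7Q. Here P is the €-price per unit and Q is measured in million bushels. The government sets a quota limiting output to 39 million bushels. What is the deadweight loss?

Competitive equilibrium: 209 − 0.55Q = 138.75 + 0.7Q → Q* = 56.2, P* = 178.09.
At Q = 39: demand price = 209 − 0.55·39 = 187.55; supply price = 138.75 + 0.7·39 = 166.05.
ΔQ = 56.2 − 39 = 17.2; wedge = 187.55 − 166.05 = 21.5.
Welfare loss = ½ × 17.2 × 21.5 = €184.90 million.

€184.90 million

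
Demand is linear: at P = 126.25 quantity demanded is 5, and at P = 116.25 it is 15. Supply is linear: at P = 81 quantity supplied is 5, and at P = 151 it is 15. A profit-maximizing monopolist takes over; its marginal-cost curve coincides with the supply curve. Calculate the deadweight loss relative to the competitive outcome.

5.61

Demand slope = (116.25 − 126.25)/(15 − 5) = −1, so P = 131.25 − Q.
Supply slope = (151 − 81)/(15 − 5) = 7, so P = 46 + 7Q.
Competitive equilibrium: 131.25 − Q = 46 + 7Q → Q* = 10.6563, P* = 120.5938.
Marginal revenue: MR = 131.25 − 2Q. Set MR = MC: 131.25 − 2Q = 46 + 7Q → Q_m = 9.4722.
Price P_m = 131.25 − 1·9.4722 = 121.7778; MC(Q_m) = 46 + 7·9.4722 = 112.3054.
Competitive Q* = 10.6563, so ΔQ = 1.1841; wedge = 121.7778 − 112.3054 = 9.4724.
Deadweight loss = ½ × 1.1841 × 9.4724 = 5.61.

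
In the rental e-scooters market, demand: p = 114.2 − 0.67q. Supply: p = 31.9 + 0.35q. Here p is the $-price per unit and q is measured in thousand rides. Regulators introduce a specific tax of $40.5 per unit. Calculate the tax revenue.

Competitive equilibrium: 114.2 − 0.67q = 31.9 + 0.35q → q* = 80.6863, p* = 60.1402.
With the tax, the buyer price exceeds the seller price by 40.5: (114.2 − 0.67q) − (31.9 + 0.35q) = 40.5 → q' = 40.9804.
Tax revenue = 40.5 × 40.9804 = $1659.71 thousand.

$1659.71 thousand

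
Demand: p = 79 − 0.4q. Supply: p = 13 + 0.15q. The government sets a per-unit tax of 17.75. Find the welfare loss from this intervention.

Competitive equilibrium: 79 − 0.4q = 13 + 0.15q → q* = 120, p* = 31.
With the tax, the buyer price exceeds the seller price by 17.75: (79 − 0.4q) − (13 + 0.15q) = 17.75 → q' = 87.7273.
Δq = 120 − 87.7273 = 32.2727; the wedge equals the tax, 17.75.
The triangle = ½ × 32.2727 × 17.75 = 286.42.

286.42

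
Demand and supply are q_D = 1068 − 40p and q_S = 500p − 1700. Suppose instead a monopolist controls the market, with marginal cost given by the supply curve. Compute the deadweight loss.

In inverse form: demand p = 26.7 − 0.025q, supply p = 3.4 + 0.002q.
Competitive equilibrium: 26.7 − 0.025q = 3.4 + 0.002q → q* = 862.963, p* = 5.1259.
Marginal revenue: MR = 26.7 − 0.05q. Set MR = MC: 26.7 − 0.05q = 3.4 + 0.002q → q_m = 448.0769.
Price p_m = 26.7 − 0.025·448.0769 = 15.4981; MC(q_m) = 3.4 + 0.002·448.0769 = 4.2962.
Competitive q* = 862.963, so Δq = 414.8861; wedge = 15.4981 − 4.2962 = 11.2019.
The triangle = ½ × 414.8861 × 11.2019 = 2323.76.

2323.76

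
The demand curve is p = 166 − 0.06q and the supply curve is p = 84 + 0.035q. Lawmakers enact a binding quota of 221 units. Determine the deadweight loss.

19587.42

Competitive equilibrium: 166 − 0.06q = 84 + 0.035q → q* = 863.1579, p* = 114.2105.
At q = 221: demand price = 166 − 0.06·221 = 152.74; supply price = 84 + 0.035·221 = 91.735.
Δq = 863.1579 − 221 = 642.1579; wedge = 152.74 − 91.735 = 61.005.
DWL = ½ × 642.1579 × 61.005 = 19587.42.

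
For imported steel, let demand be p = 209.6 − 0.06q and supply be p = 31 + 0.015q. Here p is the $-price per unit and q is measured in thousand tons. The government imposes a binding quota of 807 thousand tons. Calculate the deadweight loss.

$92944.70 thousand

Competitive equilibrium: 209.6 − 0.06q = 31 + 0.015q → q* = 2381.3333, p* = 66.72.
At q = 807: demand price = 209.6 − 0.06·807 = 161.18; supply price = 31 + 0.015·807 = 43.105.
Δq = 2381.3333 − 807 = 1574.3333; wedge = 161.18 − 43.105 = 118.075.
DWL = ½ × 1574.3333 × 118.075 = $92944.70 thousand.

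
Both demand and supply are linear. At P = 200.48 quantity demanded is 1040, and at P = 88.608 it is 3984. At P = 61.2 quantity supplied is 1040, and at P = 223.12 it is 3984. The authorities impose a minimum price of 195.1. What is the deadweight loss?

85508.22

Demand slope = (88.608 − 200.48)/(3984 − 1040) = −0.038, so P = 240 − 0.038Q.
Supply slope = (223.12 − 61.2)/(3984 − 1040) = 0.055, so P = 4 + 0.055Q.
Competitive equilibrium: 240 − 0.038Q = 4 + 0.055Q → Q* = 2537.63441, P* = 143.56989.
At the floor P = 195.1, quantity demanded = (240 − 195.1)/0.038 = 1181.57895.
Sellers' marginal cost at Q' = 1181.57895: 4 + 0.055·1181.57895 = 68.98684.
ΔQ = 2537.63441 − 1181.57895 = 1356.05546; wedge = 195.1 − 68.98684 = 126.11316.
Deadweight loss = ½ × 1356.05546 × 126.11316 = 85508.22.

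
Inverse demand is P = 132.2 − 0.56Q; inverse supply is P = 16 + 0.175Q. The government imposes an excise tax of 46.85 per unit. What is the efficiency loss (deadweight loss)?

Competitive equilibrium: 132.2 − 0.56Q = 16 + 0.175Q → Q* = 158.0952, P* = 43.6667.
With the tax, the buyer price exceeds the seller price by 46.85: (132.2 − 0.56Q) − (16 + 0.175Q) = 46.85 → Q' = 94.3537.
ΔQ = 158.0952 − 94.3537 = 63.7415; the wedge equals the tax, 46.85.
Deadweight loss = ½ × 63.7415 × 46.85 = 1493.14.

1493.14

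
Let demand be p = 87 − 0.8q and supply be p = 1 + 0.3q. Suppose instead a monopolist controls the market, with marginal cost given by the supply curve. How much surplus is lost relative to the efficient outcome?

596

Competitive equilibrium: 87 − 0.8q = 1 + 0.3q → q* = 78.1818, p* = 24.4545.
Marginal revenue: MR = 87 − 1.6q. Set MR = MC: 87 − 1.6q = 1 + 0.3q → q_m = 45.2632.
Price p_m = 87 − 0.8·45.2632 = 50.7894; MC(q_m) = 1 + 0.3·45.2632 = 14.579.
Competitive q* = 78.1818, so Δq = 32.9186; wedge = 50.7894 − 14.579 = 36.2104.
The triangle = ½ × 32.9186 × 36.2104 = 596.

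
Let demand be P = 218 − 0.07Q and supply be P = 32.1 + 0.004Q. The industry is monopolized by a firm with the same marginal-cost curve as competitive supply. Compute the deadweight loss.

Competitive equilibrium: 218 − 0.07Q = 32.1 + 0.004Q → Q* = 2512.16216, P* = 42.14865.
Marginal revenue: MR = 218 − 0.14Q. Set MR = MC: 218 − 0.14Q = 32.1 + 0.004Q → Q_m = 1290.97222.
Price P_m = 218 − 0.07·1290.97222 = 127.63194; MC(Q_m) = 32.1 + 0.004·1290.97222 = 37.26389.
Competitive Q* = 2512.16216, so ΔQ = 1221.18994; wedge = 127.63194 − 37.26389 = 90.36805.
DWL = ½ × 1221.18994 × 90.36805 = 55178.28.

55178.28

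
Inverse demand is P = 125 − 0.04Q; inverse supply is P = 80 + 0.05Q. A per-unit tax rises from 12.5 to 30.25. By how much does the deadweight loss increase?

4215.625

Competitive equilibrium: 125 − 0.04Q = 80 + 0.05Q → Q* = 500, P* = 105.
For a per-unit tax t: ΔQ = t/0.09, so DWL = ½·t·(t/0.09) = t²/0.18.
At t = 12.5: DWL = 868.056. At t = 30.25: DWL = 5083.681.
Increase = 5083.681 − 868.056 = 4215.625.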